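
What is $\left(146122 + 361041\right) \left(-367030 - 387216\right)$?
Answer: $-382525664098$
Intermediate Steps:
$\left(146122 + 361041\right) \left(-367030 - 387216\right) = 507163 \left(-754246\right) = -382525664098$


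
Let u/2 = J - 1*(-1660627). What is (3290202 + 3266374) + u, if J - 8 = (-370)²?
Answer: 10151646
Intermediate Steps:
J = 136908 (J = 8 + (-370)² = 8 + 136900 = 136908)
u = 3595070 (u = 2*(136908 - 1*(-1660627)) = 2*(136908 + 1660627) = 2*1797535 = 3595070)
(3290202 + 3266374) + u = (3290202 + 3266374) + 3595070 = 6556576 + 3595070 = 10151646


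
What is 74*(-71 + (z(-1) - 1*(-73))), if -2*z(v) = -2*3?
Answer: 370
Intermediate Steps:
z(v) = 3 (z(v) = -(-1)*3 = -½*(-6) = 3)
74*(-71 + (z(-1) - 1*(-73))) = 74*(-71 + (3 - 1*(-73))) = 74*(-71 + (3 + 73)) = 74*(-71 + 76) = 74*5 = 370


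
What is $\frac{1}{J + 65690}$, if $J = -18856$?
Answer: $\frac{1}{46834} \approx 2.1352 \cdot 10^{-5}$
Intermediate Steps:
$\frac{1}{J + 65690} = \frac{1}{-18856 + 65690} = \frac{1}{46834}$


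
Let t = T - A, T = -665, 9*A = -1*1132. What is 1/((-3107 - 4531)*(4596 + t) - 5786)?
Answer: -3/92974364 ≈ -3.2267e-8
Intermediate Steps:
A = -1132/9 (A = (-1*1132)/9 = (⅑)*(-1132) = -1132/9 ≈ -125.78)
t = -4853/9 (t = -665 - 1*(-1132/9) = -665 + 1132/9 = -4853/9 ≈ -539.22)
1/((-3107 - 4531)*(4596 + t) - 5786) = 1/((-3107 - 4531)*(4596 - 4853/9) - 5786) = 1/(-7638*36511/9 - 5786) = 1/(-92957006/3 - 5786) = 1/(-92974364/3) = -3/92974364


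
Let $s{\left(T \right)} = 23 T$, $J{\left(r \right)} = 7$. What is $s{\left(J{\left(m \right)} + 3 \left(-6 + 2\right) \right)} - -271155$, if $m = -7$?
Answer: $271040$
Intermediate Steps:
$s{\left(J{\left(m \right)} + 3 \left(-6 + 2\right) \right)} - -271155 = 23 \left(7 + 3 \left(-6 + 2\right)\right) - -271155 = 23 \left(7 + 3 \left(-4\right)\right) + 271155 = 23 \left(7 - 12\right) + 271155 = 23 \left(-5\right) + 271155 = -115 + 271155 = 271040$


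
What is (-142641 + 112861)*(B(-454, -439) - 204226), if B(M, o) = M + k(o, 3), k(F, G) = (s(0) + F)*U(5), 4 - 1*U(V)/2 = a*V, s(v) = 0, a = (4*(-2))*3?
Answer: 9337578560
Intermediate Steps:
a = -24 (a = -8*3 = -24)
U(V) = 8 + 48*V (U(V) = 8 - (-48)*V = 8 + 48*V)
k(F, G) = 248*F (k(F, G) = (0 + F)*(8 + 48*5) = F*(8 + 240) = F*248 = 248*F)
B(M, o) = M + 248*o
(-142641 + 112861)*(B(-454, -439) - 204226) = (-142641 + 112861)*((-454 + 248*(-439)) - 204226) = -29780*((-454 - 108872) - 204226) = -29780*(-109326 - 204226) = -29780*(-313552) = 9337578560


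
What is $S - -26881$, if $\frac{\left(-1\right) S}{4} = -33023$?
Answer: $158973$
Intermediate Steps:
$S = 132092$ ($S = \left(-4\right) \left(-33023\right) = 132092$)
$S - -26881 = 132092 - -26881 = 132092 + \left(-69 + 26950\right) = 132092 + 26881 = 158973$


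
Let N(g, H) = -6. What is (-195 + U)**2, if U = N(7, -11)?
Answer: 40401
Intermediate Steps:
U = -6
(-195 + U)**2 = (-195 - 6)**2 = (-201)**2 = 40401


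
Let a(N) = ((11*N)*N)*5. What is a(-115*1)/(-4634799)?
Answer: -31625/201513 ≈ -0.15694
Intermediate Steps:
a(N) = 55*N² (a(N) = (11*N²)*5 = 55*N²)
a(-115*1)/(-4634799) = (55*(-115*1)²)/(-4634799) = (55*(-115)²)*(-1/4634799) = (55*13225)*(-1/4634799) = 727375*(-1/4634799) = -31625/201513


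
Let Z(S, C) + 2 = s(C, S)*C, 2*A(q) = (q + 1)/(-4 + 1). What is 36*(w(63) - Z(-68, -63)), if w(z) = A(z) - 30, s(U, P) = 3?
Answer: 5412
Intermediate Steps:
A(q) = -1/6 - q/6 (A(q) = ((q + 1)/(-4 + 1))/2 = ((1 + q)/(-3))/2 = ((1 + q)*(-1/3))/2 = (-1/3 - q/3)/2 = -1/6 - q/6)
w(z) = -181/6 - z/6 (w(z) = (-1/6 - z/6) - 30 = -181/6 - z/6)
Z(S, C) = -2 + 3*C
36*(w(63) - Z(-68, -63)) = 36*((-181/6 - 1/6*63) - (-2 + 3*(-63))) = 36*((-181/6 - 21/2) - (-2 - 189)) = 36*(-122/3 - 1*(-191)) = 36*(-122/3 + 191) = 36*(451/3) = 5412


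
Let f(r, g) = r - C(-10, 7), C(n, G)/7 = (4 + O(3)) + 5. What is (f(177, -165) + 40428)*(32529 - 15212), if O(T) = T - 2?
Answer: 701944595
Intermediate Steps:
O(T) = -2 + T
C(n, G) = 70 (C(n, G) = 7*((4 + (-2 + 3)) + 5) = 7*((4 + 1) + 5) = 7*(5 + 5) = 7*10 = 70)
f(r, g) = -70 + r (f(r, g) = r - 1*70 = r - 70 = -70 + r)
(f(177, -165) + 40428)*(32529 - 15212) = ((-70 + 177) + 40428)*(32529 - 15212) = (107 + 40428)*17317 = 40535*17317 = 701944595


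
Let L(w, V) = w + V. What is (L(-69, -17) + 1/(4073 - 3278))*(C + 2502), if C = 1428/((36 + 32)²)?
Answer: -3877821311/18020 ≈ -2.1520e+5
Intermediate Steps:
L(w, V) = V + w
C = 21/68 (C = 1428/(68²) = 1428/4624 = 1428*(1/4624) = 21/68 ≈ 0.30882)
(L(-69, -17) + 1/(4073 - 3278))*(C + 2502) = ((-17 - 69) + 1/(4073 - 3278))*(21/68 + 2502) = (-86 + 1/795)*(170157/68) = -68369/795*170157/68 = -3877821311/18020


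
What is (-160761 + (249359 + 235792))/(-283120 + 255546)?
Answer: -162195/13787 ≈ -11.764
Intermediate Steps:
(-160761 + (249359 + 235792))/(-283120 + 255546) = (-160761 + 485151)/(-27574) = 324390*(-1/27574) = -162195/13787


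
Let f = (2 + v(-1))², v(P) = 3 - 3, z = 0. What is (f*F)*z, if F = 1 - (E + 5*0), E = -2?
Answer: 0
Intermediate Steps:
v(P) = 0
f = 4 (f = (2 + 0)² = 2² = 4)
F = 3 (F = 1 - (-2 + 5*0) = 1 - (-2 + 0) = 1 - 1*(-2) = 1 + 2 = 3)
(f*F)*z = (4*3)*0 = 12*0 = 0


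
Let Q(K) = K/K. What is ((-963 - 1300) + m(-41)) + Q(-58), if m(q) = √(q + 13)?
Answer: -2262 + 2*I*√7 ≈ -2262.0 + 5.2915*I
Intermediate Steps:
m(q) = √(13 + q)
Q(K) = 1
((-963 - 1300) + m(-41)) + Q(-58) = ((-963 - 1300) + √(13 - 41)) + 1 = (-2263 + √(-28)) + 1 = (-2263 + 2*I*√7) + 1 = -2262 + 2*I*√7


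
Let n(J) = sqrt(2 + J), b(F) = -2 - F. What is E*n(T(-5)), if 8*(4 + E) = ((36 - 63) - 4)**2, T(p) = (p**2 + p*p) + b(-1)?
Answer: 929*sqrt(51)/8 ≈ 829.30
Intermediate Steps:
T(p) = -1 + 2*p**2 (T(p) = (p**2 + p*p) + (-2 - 1*(-1)) = (p**2 + p**2) + (-2 + 1) = 2*p**2 - 1 = -1 + 2*p**2)
E = 929/8 (E = -4 + ((36 - 63) - 4)**2/8 = -4 + (-27 - 4)**2/8 = -4 + (1/8)*(-31)**2 = -4 + (1/8)*961 = -4 + 961/8 = 929/8 ≈ 116.13)
E*n(T(-5)) = 929*sqrt(2 + (-1 + 2*(-5)**2))/8 = 929*sqrt(2 + (-1 + 2*25))/8 = 929*sqrt(2 + (-1 + 50))/8 = 929*sqrt(2 + 49)/8 = 929*sqrt(51)/8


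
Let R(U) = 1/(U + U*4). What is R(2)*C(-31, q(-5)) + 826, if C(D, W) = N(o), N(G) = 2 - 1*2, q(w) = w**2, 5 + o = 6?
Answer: 826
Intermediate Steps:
o = 1 (o = -5 + 6 = 1)
N(G) = 0 (N(G) = 2 - 2 = 0)
R(U) = 1/(5*U) (R(U) = 1/(U + 4*U) = 1/(5*U))
C(D, W) = 0
R(2)*C(-31, q(-5)) + 826 = ((1/5)/2)*0 + 826 = ((1/5)*(1/2))*0 + 826 = (1/10)*0 + 826 = 0 + 826 = 826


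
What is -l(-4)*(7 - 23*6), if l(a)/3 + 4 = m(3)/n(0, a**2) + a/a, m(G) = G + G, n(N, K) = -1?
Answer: -3537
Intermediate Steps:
m(G) = 2*G
l(a) = -27 (l(a) = -12 + 3*((2*3)/(-1) + a/a) = -12 + 3*(6*(-1) + 1) = -12 + 3*(-6 + 1) = -12 + 3*(-5) = -12 - 15 = -27)
-l(-4)*(7 - 23*6) = -(-27)*(7 - 23*6) = -(-27)*(7 - 138) = -(-27)*(-131) = -1*3537 = -3537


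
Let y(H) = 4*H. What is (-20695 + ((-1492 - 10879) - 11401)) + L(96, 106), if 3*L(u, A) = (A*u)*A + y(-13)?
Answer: 945203/3 ≈ 3.1507e+5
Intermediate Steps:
L(u, A) = -52/3 + u*A²/3 (L(u, A) = ((A*u)*A + 4*(-13))/3 = (u*A² - 52)/3 = (-52 + u*A²)/3 = -52/3 + u*A²/3)
(-20695 + ((-1492 - 10879) - 11401)) + L(96, 106) = (-20695 + ((-1492 - 10879) - 11401)) + (-52/3 + (⅓)*96*106²) = (-20695 + (-12371 - 11401)) + (-52/3 + (⅓)*96*11236) = (-20695 - 23772) + (-52/3 + 359552) = -44467 + 1078604/3 = 945203/3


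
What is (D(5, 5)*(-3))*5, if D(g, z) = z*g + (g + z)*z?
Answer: -1125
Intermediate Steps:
D(g, z) = g*z + z*(g + z)
(D(5, 5)*(-3))*5 = ((5*(5 + 2*5))*(-3))*5 = ((5*(5 + 10))*(-3))*5 = ((5*15)*(-3))*5 = (75*(-3))*5 = -225*5 = -1125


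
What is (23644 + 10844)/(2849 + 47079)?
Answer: 4311/6241 ≈ 0.69075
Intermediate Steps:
(23644 + 10844)/(2849 + 47079) = 34488/49928 = 34488*(1/49928) = 4311/6241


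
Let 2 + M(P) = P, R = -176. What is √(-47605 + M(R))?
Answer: I*√47783 ≈ 218.59*I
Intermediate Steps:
M(P) = -2 + P
√(-47605 + M(R)) = √(-47605 + (-2 - 176)) = √(-47605 - 178) = √(-47783) = I*√47783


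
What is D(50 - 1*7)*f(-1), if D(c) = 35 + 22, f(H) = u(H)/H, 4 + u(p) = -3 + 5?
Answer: 114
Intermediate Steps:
u(p) = -2 (u(p) = -4 + (-3 + 5) = -4 + 2 = -2)
f(H) = -2/H
D(c) = 57
D(50 - 1*7)*f(-1) = 57*(-2/(-1)) = 57*(-2*(-1)) = 57*2 = 114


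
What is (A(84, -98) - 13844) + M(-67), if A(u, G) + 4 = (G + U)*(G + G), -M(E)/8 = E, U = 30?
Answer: 16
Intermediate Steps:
M(E) = -8*E
A(u, G) = -4 + 2*G*(30 + G) (A(u, G) = -4 + (G + 30)*(G + G) = -4 + (30 + G)*(2*G) = -4 + 2*G*(30 + G))
(A(84, -98) - 13844) + M(-67) = ((-4 + 2*(-98)**2 + 60*(-98)) - 13844) - 8*(-67) = ((-4 + 2*9604 - 5880) - 13844) + 536 = ((-4 + 19208 - 5880) - 13844) + 536 = (13324 - 13844) + 536 = -520 + 536 = 16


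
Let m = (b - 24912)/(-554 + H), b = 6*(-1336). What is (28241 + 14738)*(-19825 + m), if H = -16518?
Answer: -909058155443/1067 ≈ -8.5198e+8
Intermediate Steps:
b = -8016
m = 2058/1067 (m = (-8016 - 24912)/(-554 - 16518) = -32928/(-17072) = -32928*(-1/17072) = 2058/1067 ≈ 1.9288)
(28241 + 14738)*(-19825 + m) = (28241 + 14738)*(-19825 + 2058/1067) = 42979*(-21151217/1067) = -909058155443/1067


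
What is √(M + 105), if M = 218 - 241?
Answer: √82 ≈ 9.0554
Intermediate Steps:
M = -23
√(M + 105) = √(-23 + 105) = √82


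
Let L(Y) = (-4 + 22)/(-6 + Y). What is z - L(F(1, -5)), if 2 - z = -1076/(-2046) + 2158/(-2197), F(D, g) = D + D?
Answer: 2405323/345774 ≈ 6.9563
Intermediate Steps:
F(D, g) = 2*D
L(Y) = 18/(-6 + Y)
z = 424670/172887 (z = 2 - (-1076/(-2046) + 2158/(-2197)) = 2 - (-1076*(-1/2046) + 2158*(-1/2197)) = 2 - (538/1023 - 166/169) = 2 - 1*(-78896/172887) = 2 + 78896/172887 = 424670/172887 ≈ 2.4563)
z - L(F(1, -5)) = 424670/172887 - 18/(-6 + 2*1) = 424670/172887 - 18/(-6 + 2) = 424670/172887 - 18/(-4) = 424670/172887 - 18*(-1)/4 = 424670/172887 - 1*(-9/2) = 424670/172887 + 9/2 = 2405323/345774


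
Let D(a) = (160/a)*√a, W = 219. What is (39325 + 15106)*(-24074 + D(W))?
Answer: -1310371894 + 8708960*√219/219 ≈ -1.3098e+9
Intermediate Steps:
D(a) = 160/√a
(39325 + 15106)*(-24074 + D(W)) = (39325 + 15106)*(-24074 + 160/√219) = 54431*(-24074 + 160*(√219/219)) = 54431*(-24074 + 160*√219/219) = -1310371894 + 8708960*√219/219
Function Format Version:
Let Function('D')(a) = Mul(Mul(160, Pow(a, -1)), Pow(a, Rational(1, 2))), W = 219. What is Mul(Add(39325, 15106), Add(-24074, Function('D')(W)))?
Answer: Add(-1310371894, Mul(Rational(8708960, 219), Pow(219, Rational(1, 2)))) ≈ -1.3098e+9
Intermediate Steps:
Function('D')(a) = Mul(160, Pow(a, Rational(-1, 2)))
Mul(Add(39325, 15106), Add(-24074, Function('D')(W))) = Mul(Add(39325, 15106), Add(-24074, Mul(160, Pow(219, Rational(-1, 2))))) = Mul(54431, Add(-24074, Mul(160, Mul(Rational(1, 219), Pow(219, Rational(1, 2)))))) = Mul(54431, Add(-24074, Mul(Rational(160, 219), Pow(219, Rational(1, 2))))) = Add(-1310371894, Mul(Rational(8708960, 219), Pow(219, Rational(1, 2))))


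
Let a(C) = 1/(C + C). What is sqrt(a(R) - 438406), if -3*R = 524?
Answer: I*sqrt(120375766642)/524 ≈ 662.12*I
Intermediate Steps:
R = -524/3 (R = -1/3*524 = -524/3 ≈ -174.67)
a(C) = 1/(2*C)
sqrt(a(R) - 438406) = sqrt(1/(2*(-524/3)) - 438406) = sqrt((1/2)*(-3/524) - 438406) = sqrt(-3/1048 - 438406) = sqrt(-459449491/1048) = I*sqrt(120375766642)/524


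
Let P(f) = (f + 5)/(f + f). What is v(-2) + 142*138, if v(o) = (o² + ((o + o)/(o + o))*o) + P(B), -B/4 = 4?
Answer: 627147/32 ≈ 19598.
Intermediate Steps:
B = -16 (B = -4*4 = -16)
P(f) = (5 + f)/(2*f) (P(f) = (5 + f)/((2*f)) = (5 + f)*(1/(2*f)) = (5 + f)/(2*f))
v(o) = 11/32 + o + o² (v(o) = (o² + ((o + o)/(o + o))*o) + (½)*(5 - 16)/(-16) = (o² + ((2*o)/((2*o)))*o) + (½)*(-1/16)*(-11) = (o² + ((2*o)*(1/(2*o)))*o) + 11/32 = (o² + 1*o) + 11/32 = (o² + o) + 11/32 = (o + o²) + 11/32 = 11/32 + o + o²)
v(-2) + 142*138 = (11/32 - 2 + (-2)²) + 142*138 = (11/32 - 2 + 4) + 19596 = 75/32 + 19596 = 627147/32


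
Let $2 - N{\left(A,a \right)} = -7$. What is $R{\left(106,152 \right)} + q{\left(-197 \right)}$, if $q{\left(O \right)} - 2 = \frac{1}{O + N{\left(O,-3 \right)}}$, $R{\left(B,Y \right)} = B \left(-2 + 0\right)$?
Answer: $- \frac{39481}{188} \approx -210.01$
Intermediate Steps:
$R{\left(B,Y \right)} = - 2 B$ ($R{\left(B,Y \right)} = B \left(-2\right) = - 2 B$)
$N{\left(A,a \right)} = 9$ ($N{\left(A,a \right)} = 2 - -7 = 2 + 7 = 9$)
$q{\left(O \right)} = 2 + \frac{1}{9 + O}$ ($q{\left(O \right)} = 2 + \frac{1}{O + 9} = 2 + \frac{1}{9 + O}$)
$R{\left(106,152 \right)} + q{\left(-197 \right)} = \left(-2\right) 106 + \frac{19 + 2 \left(-197\right)}{9 - 197} = -212 + \frac{19 - 394}{-188} = -212 - - \frac{375}{188} = -212 + \frac{375}{188} = - \frac{39481}{188}$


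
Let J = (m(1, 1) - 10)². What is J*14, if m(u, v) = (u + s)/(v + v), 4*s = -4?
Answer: 1400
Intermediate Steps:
s = -1 (s = (¼)*(-4) = -1)
m(u, v) = (-1 + u)/(2*v) (m(u, v) = (u - 1)/(v + v) = (-1 + u)/((2*v)) = (-1 + u)*(1/(2*v)) = (-1 + u)/(2*v))
J = 100 (J = ((½)*(-1 + 1)/1 - 10)² = ((½)*1*0 - 10)² = (0 - 10)² = (-10)² = 100)
J*14 = 100*14 = 1400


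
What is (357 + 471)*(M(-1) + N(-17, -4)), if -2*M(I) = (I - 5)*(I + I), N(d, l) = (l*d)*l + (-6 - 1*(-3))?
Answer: -232668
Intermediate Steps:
N(d, l) = -3 + d*l² (N(d, l) = (d*l)*l + (-6 + 3) = d*l² - 3 = -3 + d*l²)
M(I) = -I*(-5 + I) (M(I) = -(I - 5)*(I + I)/2 = -(-5 + I)*2*I/2 = -I*(-5 + I))
(357 + 471)*(M(-1) + N(-17, -4)) = (357 + 471)*(-(5 - 1*(-1)) + (-3 - 17*(-4)²)) = 828*(-(5 + 1) + (-3 - 17*16)) = 828*(-1*6 + (-3 - 272)) = 828*(-6 - 275) = 828*(-281) = -232668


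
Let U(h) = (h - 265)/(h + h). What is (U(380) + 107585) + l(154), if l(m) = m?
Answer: 16376351/152 ≈ 1.0774e+5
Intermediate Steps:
U(h) = (-265 + h)/(2*h) (U(h) = (-265 + h)/((2*h)) = (-265 + h)*(1/(2*h)) = (-265 + h)/(2*h))
(U(380) + 107585) + l(154) = ((½)*(-265 + 380)/380 + 107585) + 154 = ((½)*(1/380)*115 + 107585) + 154 = (23/152 + 107585) + 154 = 16352943/152 + 154 = 16376351/152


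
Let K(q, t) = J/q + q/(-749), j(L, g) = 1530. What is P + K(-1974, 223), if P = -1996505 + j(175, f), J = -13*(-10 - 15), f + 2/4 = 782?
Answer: -421374107657/211218 ≈ -1.9950e+6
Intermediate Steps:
f = 1563/2 (f = -1/2 + 782 = 1563/2 ≈ 781.50)
J = 325 (J = -13*(-25) = 325)
K(q, t) = 325/q - q/749 (K(q, t) = 325/q + q/(-749) = 325/q + q*(-1/749) = 325/q - q/749)
P = -1994975 (P = -1996505 + 1530 = -1994975)
P + K(-1974, 223) = -1994975 + (325/(-1974) - 1/749*(-1974)) = -1994975 + (325*(-1/1974) + 282/107) = -1994975 + (-325/1974 + 282/107) = -1994975 + 521893/211218 = -421374107657/211218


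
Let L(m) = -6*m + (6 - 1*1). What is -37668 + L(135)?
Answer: -38473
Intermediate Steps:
L(m) = 5 - 6*m (L(m) = -6*m + (6 - 1) = -6*m + 5 = 5 - 6*m)
-37668 + L(135) = -37668 + (5 - 6*135) = -37668 + (5 - 810) = -37668 - 805 = -38473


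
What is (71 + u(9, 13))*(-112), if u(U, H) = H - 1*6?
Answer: -8736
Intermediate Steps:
u(U, H) = -6 + H (u(U, H) = H - 6 = -6 + H)
(71 + u(9, 13))*(-112) = (71 + (-6 + 13))*(-112) = (71 + 7)*(-112) = 78*(-112) = -8736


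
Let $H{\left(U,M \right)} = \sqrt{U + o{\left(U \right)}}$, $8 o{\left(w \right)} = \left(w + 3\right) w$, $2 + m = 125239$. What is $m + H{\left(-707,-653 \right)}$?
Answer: $125237 + \sqrt{61509} \approx 1.2549 \cdot 10^{5}$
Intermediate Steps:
$m = 125237$ ($m = -2 + 125239 = 125237$)
$o{\left(w \right)} = \frac{w \left(3 + w\right)}{8}$ ($o{\left(w \right)} = \frac{\left(w + 3\right) w}{8} = \frac{\left(3 + w\right) w}{8} = \frac{w \left(3 + w\right)}{8}$)
$H{\left(U,M \right)} = \sqrt{U + \frac{U \left(3 + U\right)}{8}}$
$m + H{\left(-707,-653 \right)} = 125237 + \frac{\sqrt{2} \sqrt{- 707 \left(11 - 707\right)}}{4} = 125237 + \frac{\sqrt{2} \sqrt{\left(-707\right) \left(-696\right)}}{4} = 125237 + \frac{\sqrt{2} \sqrt{492072}}{4} = 125237 + \frac{\sqrt{2} \cdot 2 \sqrt{123018}}{4} = 125237 + \sqrt{61509}$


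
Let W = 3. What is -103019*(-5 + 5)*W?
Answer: 0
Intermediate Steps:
-103019*(-5 + 5)*W = -103019*(-5 + 5)*3 = -0*3 = -103019*0 = 0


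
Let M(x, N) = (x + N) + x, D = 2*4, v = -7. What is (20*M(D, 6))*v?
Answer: -3080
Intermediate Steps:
D = 8
M(x, N) = N + 2*x (M(x, N) = (N + x) + x = N + 2*x)
(20*M(D, 6))*v = (20*(6 + 2*8))*(-7) = (20*(6 + 16))*(-7) = (20*22)*(-7) = 440*(-7) = -3080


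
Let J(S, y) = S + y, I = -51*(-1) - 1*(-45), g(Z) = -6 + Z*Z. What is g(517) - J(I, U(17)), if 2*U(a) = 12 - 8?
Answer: 267185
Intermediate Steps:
g(Z) = -6 + Z²
U(a) = 2 (U(a) = (12 - 8)/2 = (½)*4 = 2)
I = 96 (I = 51 + 45 = 96)
g(517) - J(I, U(17)) = (-6 + 517²) - (96 + 2) = (-6 + 267289) - 1*98 = 267283 - 98 = 267185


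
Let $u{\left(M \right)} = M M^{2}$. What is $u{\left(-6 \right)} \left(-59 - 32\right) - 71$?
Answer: $19585$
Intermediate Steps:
$u{\left(M \right)} = M^{3}$
$u{\left(-6 \right)} \left(-59 - 32\right) - 71 = \left(-6\right)^{3} \left(-59 - 32\right) - 71 = \left(-216\right) \left(-91\right) - 71 = 19656 - 71 = 19585$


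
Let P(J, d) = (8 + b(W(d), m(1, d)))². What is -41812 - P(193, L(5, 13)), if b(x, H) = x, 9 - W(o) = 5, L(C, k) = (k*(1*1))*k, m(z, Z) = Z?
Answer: -41956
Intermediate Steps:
L(C, k) = k² (L(C, k) = (k*1)*k = k*k = k²)
W(o) = 4 (W(o) = 9 - 1*5 = 9 - 5 = 4)
P(J, d) = 144 (P(J, d) = (8 + 4)² = 12² = 144)
-41812 - P(193, L(5, 13)) = -41812 - 1*144 = -41812 - 144 = -41956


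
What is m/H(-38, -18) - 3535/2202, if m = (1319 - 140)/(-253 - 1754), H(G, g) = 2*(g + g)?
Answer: -9411583/5892552 ≈ -1.5972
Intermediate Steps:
H(G, g) = 4*g (H(G, g) = 2*(2*g) = 4*g)
m = -131/223 (m = 1179/(-2007) = 1179*(-1/2007) = -131/223 ≈ -0.58744)
m/H(-38, -18) - 3535/2202 = -131/(223*(4*(-18))) - 3535/2202 = -131/223/(-72) - 3535*1/2202 = -131/223*(-1/72) - 3535/2202 = 131/16056 - 3535/2202 = -9411583/5892552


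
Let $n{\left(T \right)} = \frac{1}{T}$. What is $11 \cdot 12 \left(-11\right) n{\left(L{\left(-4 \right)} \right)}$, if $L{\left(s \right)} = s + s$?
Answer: $\frac{363}{2} \approx 181.5$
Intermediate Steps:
$L{\left(s \right)} = 2 s$
$11 \cdot 12 \left(-11\right) n{\left(L{\left(-4 \right)} \right)} = \frac{11 \cdot 12 \left(-11\right)}{2 \left(-4\right)} = \frac{132 \left(-11\right)}{-8} = \left(-1452\right) \left(- \frac{1}{8}\right) = \frac{363}{2}$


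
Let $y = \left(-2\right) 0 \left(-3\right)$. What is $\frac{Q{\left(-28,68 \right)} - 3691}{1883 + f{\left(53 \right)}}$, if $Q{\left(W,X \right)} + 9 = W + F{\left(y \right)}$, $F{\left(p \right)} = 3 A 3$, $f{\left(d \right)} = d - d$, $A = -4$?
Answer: $- \frac{3764}{1883} \approx -1.9989$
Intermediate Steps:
$y = 0$ ($y = 0 \left(-3\right) = 0$)
$f{\left(d \right)} = 0$
$F{\left(p \right)} = -36$ ($F{\left(p \right)} = 3 \left(-4\right) 3 = \left(-12\right) 3 = -36$)
$Q{\left(W,X \right)} = -45 + W$ ($Q{\left(W,X \right)} = -9 + \left(W - 36\right) = -9 + \left(-36 + W\right) = -45 + W$)
$\frac{Q{\left(-28,68 \right)} - 3691}{1883 + f{\left(53 \right)}} = \frac{\left(-45 - 28\right) - 3691}{1883 + 0} = \frac{-73 - 3691}{1883} = \left(-3764\right) \frac{1}{1883} = - \frac{3764}{1883}$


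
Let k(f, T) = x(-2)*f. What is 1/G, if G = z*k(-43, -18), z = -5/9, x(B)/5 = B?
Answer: -9/2150 ≈ -0.0041860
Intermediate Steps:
x(B) = 5*B
z = -5/9 (z = -5*⅑ = -5/9 ≈ -0.55556)
k(f, T) = -10*f (k(f, T) = (5*(-2))*f = -10*f)
G = -2150/9 (G = -(-50)*(-43)/9 = -5/9*430 = -2150/9 ≈ -238.89)
1/G = 1/(-2150/9) = -9/2150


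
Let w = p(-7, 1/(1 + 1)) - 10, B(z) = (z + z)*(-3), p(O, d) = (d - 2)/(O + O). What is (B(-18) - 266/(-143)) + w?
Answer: 400269/4004 ≈ 99.967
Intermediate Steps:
p(O, d) = (-2 + d)/(2*O) (p(O, d) = (-2 + d)/((2*O)) = (-2 + d)*(1/(2*O)) = (-2 + d)/(2*O))
B(z) = -6*z (B(z) = (2*z)*(-3) = -6*z)
w = -277/28 (w = (½)*(-2 + 1/(1 + 1))/(-7) - 10 = (½)*(-⅐)*(-2 + 1/2) - 10 = (½)*(-⅐)*(-2 + ½) - 10 = (½)*(-⅐)*(-3/2) - 10 = 3/28 - 10 = -277/28 ≈ -9.8929)
(B(-18) - 266/(-143)) + w = (-6*(-18) - 266/(-143)) - 277/28 = (108 - 266*(-1/143)) - 277/28 = (108 + 266/143) - 277/28 = 15710/143 - 277/28 = 400269/4004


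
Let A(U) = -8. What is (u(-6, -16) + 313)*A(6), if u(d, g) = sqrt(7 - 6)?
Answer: -2512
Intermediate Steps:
u(d, g) = 1 (u(d, g) = sqrt(1) = 1)
(u(-6, -16) + 313)*A(6) = (1 + 313)*(-8) = 314*(-8) = -2512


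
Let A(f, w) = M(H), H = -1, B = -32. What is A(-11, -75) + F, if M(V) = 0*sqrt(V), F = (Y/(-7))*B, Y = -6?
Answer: -192/7 ≈ -27.429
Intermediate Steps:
F = -192/7 (F = (-6/(-7))*(-32) = -1/7*(-6)*(-32) = (6/7)*(-32) = -192/7 ≈ -27.429)
M(V) = 0
A(f, w) = 0
A(-11, -75) + F = 0 - 192/7 = -192/7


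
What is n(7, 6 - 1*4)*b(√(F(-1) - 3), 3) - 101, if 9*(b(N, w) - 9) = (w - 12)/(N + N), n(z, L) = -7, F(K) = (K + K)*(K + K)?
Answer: -321/2 ≈ -160.50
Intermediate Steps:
F(K) = 4*K² (F(K) = (2*K)*(2*K) = 4*K²)
b(N, w) = 9 + (-12 + w)/(18*N) (b(N, w) = 9 + ((w - 12)/(N + N))/9 = 9 + ((-12 + w)/((2*N)))/9 = 9 + ((-12 + w)*(1/(2*N)))/9 = 9 + ((-12 + w)/(2*N))/9 = 9 + (-12 + w)/(18*N))
n(7, 6 - 1*4)*b(√(F(-1) - 3), 3) - 101 = -7*(-12 + 3 + 162*√(4*(-1)² - 3))/(18*(√(4*(-1)² - 3))) - 101 = -7*(-12 + 3 + 162*√(4*1 - 3))/(18*(√(4*1 - 3))) - 101 = -7*(-12 + 3 + 162*√(4 - 3))/(18*(√(4 - 3))) - 101 = -7*(-12 + 3 + 162*√1)/(18*(√1)) - 101 = -7*(-12 + 3 + 162*1)/(18*1) - 101 = -7*(-12 + 3 + 162)/18 - 101 = -7*153/18 - 101 = -7*17/2 - 101 = -119/2 - 101 = -321/2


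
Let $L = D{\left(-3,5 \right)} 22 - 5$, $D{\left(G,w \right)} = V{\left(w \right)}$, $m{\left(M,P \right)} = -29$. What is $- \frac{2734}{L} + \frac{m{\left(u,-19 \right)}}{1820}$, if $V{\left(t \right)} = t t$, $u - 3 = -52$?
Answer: $- \frac{998337}{198380} \approx -5.0324$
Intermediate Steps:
$u = -49$ ($u = 3 - 52 = -49$)
$V{\left(t \right)} = t^{2}$
$D{\left(G,w \right)} = w^{2}$
$L = 545$ ($L = 5^{2} \cdot 22 - 5 = 25 \cdot 22 - 5 = 550 - 5 = 545$)
$- \frac{2734}{L} + \frac{m{\left(u,-19 \right)}}{1820} = - \frac{2734}{545} - \frac{29}{1820} = - \frac{998337}{198380}$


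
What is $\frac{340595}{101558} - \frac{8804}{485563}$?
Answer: $\frac{9675659609}{2900753362} \approx 3.3356$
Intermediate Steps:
$\frac{340595}{101558} - \frac{8804}{485563} = 340595 \cdot \frac{1}{101558} - \frac{8804}{485563} = \frac{20035}{5974} - \frac{8804}{485563} = \frac{9675659609}{2900753362}$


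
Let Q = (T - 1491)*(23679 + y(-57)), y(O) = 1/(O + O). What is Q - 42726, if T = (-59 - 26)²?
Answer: 7736758753/57 ≈ 1.3573e+8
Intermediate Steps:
y(O) = 1/(2*O)
T = 7225 (T = (-85)² = 7225)
Q = 7739194135/57 (Q = (7225 - 1491)*(23679 + (½)/(-57)) = 5734*(23679 + (½)*(-1/57)) = 5734*(23679 - 1/114) = 5734*(2699405/114) = 7739194135/57 ≈ 1.3578e+8)
Q - 42726 = 7739194135/57 - 42726 = 7736758753/57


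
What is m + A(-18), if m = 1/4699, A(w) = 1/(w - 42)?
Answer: -4639/281940 ≈ -0.016454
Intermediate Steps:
A(w) = 1/(-42 + w)
m = 1/4699 ≈ 0.00021281
m + A(-18) = 1/4699 + 1/(-42 - 18) = 1/4699 + 1/(-60) = 1/4699 - 1/60 = -4639/281940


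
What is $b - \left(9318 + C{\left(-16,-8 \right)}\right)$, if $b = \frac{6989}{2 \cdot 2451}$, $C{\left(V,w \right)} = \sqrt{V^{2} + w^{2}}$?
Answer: $- \frac{45669847}{4902} - 8 \sqrt{5} \approx -9334.5$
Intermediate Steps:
$b = \frac{6989}{4902} \approx 1.4257$
$b - \left(9318 + C{\left(-16,-8 \right)}\right) = \frac{6989}{4902} - \left(9318 + \sqrt{\left(-16\right)^{2} + \left(-8\right)^{2}}\right) = \frac{6989}{4902} - \left(9318 + \sqrt{256 + 64}\right) = \frac{6989}{4902} - \left(9318 + \sqrt{320}\right) = \frac{6989}{4902} - \left(9318 + 8 \sqrt{5}\right) = - \frac{45669847}{4902} - 8 \sqrt{5}$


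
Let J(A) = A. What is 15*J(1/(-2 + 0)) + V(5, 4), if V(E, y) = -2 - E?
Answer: -29/2 ≈ -14.500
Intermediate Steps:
15*J(1/(-2 + 0)) + V(5, 4) = 15/(-2 + 0) + (-2 - 1*5) = 15/(-2) + (-2 - 5) = 15*(-1/2) - 7 = -15/2 - 7 = -29/2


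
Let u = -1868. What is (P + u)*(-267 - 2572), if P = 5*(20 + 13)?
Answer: 4834817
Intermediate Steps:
P = 165 (P = 5*33 = 165)
(P + u)*(-267 - 2572) = (165 - 1868)*(-267 - 2572) = -1703*(-2839) = 4834817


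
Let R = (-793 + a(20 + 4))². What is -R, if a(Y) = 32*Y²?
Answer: -311134321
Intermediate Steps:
R = 311134321 (R = (-793 + 32*(20 + 4)²)² = (-793 + 32*24²)² = (-793 + 32*576)² = (-793 + 18432)² = 17639² = 311134321)
-R = -1*311134321 = -311134321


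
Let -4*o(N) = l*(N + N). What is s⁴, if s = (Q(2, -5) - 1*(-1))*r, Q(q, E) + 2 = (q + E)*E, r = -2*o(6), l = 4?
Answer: 12745506816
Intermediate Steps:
o(N) = -2*N (o(N) = -(N + N) = -2*N)
r = 24 (r = -(-4)*6 = -2*(-12) = 24)
Q(q, E) = -2 + E*(E + q) (Q(q, E) = -2 + (q + E)*E = -2 + (E + q)*E = -2 + E*(E + q))
s = 336 (s = ((-2 + (-5)² - 5*2) - 1*(-1))*24 = ((-2 + 25 - 10) + 1)*24 = (13 + 1)*24 = 14*24 = 336)
s⁴ = 336⁴ = 12745506816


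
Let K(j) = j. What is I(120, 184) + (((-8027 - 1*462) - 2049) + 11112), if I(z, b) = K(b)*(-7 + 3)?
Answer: -162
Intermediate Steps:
I(z, b) = -4*b (I(z, b) = b*(-7 + 3) = b*(-4) = -4*b)
I(120, 184) + (((-8027 - 1*462) - 2049) + 11112) = -4*184 + (((-8027 - 1*462) - 2049) + 11112) = -736 + (((-8027 - 462) - 2049) + 11112) = -736 + ((-8489 - 2049) + 11112) = -736 + (-10538 + 11112) = -736 + 574 = -162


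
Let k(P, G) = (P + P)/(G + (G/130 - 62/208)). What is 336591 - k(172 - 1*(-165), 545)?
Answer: 19214227139/57085 ≈ 3.3659e+5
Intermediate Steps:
k(P, G) = 2*P/(-31/104 + 131*G/130) (k(P, G) = (2*P)/(G + (G*(1/130) - 62*1/208)) = (2*P)/(G + (G/130 - 31/104)) = (2*P)/(G + (-31/104 + G/130)) = (2*P)/(-31/104 + 131*G/130) = 2*P/(-31/104 + 131*G/130))
336591 - k(172 - 1*(-165), 545) = 336591 - 1040*(172 - 1*(-165))/(-155 + 524*545) = 336591 - 1040*(172 + 165)/(-155 + 285580) = 336591 - 1040*337/285425 = 336591 - 1*70096/57085 = 336591 - 70096/57085 = 19214227139/57085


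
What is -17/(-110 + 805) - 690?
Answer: -479567/695 ≈ -690.02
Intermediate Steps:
-17/(-110 + 805) - 690 = -17/695 - 690 = -479567/695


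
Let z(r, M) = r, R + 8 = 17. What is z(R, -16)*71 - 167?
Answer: 472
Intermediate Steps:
R = 9 (R = -8 + 17 = 9)
z(R, -16)*71 - 167 = 9*71 - 167 = 639 - 167 = 472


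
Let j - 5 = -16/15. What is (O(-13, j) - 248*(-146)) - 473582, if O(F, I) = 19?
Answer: -437355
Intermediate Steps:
j = 59/15 (j = 5 - 16/15 = 59/15 ≈ 3.9333)
(O(-13, j) - 248*(-146)) - 473582 = (19 - 248*(-146)) - 473582 = (19 + 36208) - 473582 = 36227 - 473582 = -437355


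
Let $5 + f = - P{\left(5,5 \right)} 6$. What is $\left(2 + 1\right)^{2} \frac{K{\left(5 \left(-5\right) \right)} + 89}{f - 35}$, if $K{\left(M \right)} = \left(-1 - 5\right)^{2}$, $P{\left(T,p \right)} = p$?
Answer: $- \frac{225}{14} \approx -16.071$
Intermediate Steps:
$K{\left(M \right)} = 36$ ($K{\left(M \right)} = \left(-6\right)^{2} = 36$)
$f = -35$ ($f = -5 - 5 \cdot 6 = -5 - 30 = -35$)
$\left(2 + 1\right)^{2} \frac{K{\left(5 \left(-5\right) \right)} + 89}{f - 35} = \left(2 + 1\right)^{2} \frac{36 + 89}{-35 - 35} = 3^{2} \frac{125}{-70} = 9 \cdot 125 \left(- \frac{1}{70}\right) = 9 \left(- \frac{25}{14}\right) = - \frac{225}{14}$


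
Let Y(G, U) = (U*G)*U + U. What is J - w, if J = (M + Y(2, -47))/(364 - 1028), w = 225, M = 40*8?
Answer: -154091/664 ≈ -232.06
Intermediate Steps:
Y(G, U) = U + G*U² (Y(G, U) = (G*U)*U + U = G*U² + U = U + G*U²)
M = 320
J = -4691/664 (J = (320 - 47*(1 + 2*(-47)))/(364 - 1028) = (320 - 47*(1 - 94))/(-664) = (320 - 47*(-93))*(-1/664) = (320 + 4371)*(-1/664) = 4691*(-1/664) = -4691/664 ≈ -7.0648)
J - w = -4691/664 - 1*225 = -4691/664 - 225 = -154091/664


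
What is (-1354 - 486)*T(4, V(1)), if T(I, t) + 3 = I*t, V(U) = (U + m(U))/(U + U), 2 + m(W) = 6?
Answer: -12880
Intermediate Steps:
m(W) = 4 (m(W) = -2 + 6 = 4)
V(U) = (4 + U)/(2*U) (V(U) = (U + 4)/(U + U) = (4 + U)/((2*U)) = (4 + U)*(1/(2*U)) = (4 + U)/(2*U))
T(I, t) = -3 + I*t
(-1354 - 486)*T(4, V(1)) = (-1354 - 486)*(-3 + 4*((½)*(4 + 1)/1)) = -1840*(-3 + 4*((½)*1*5)) = -1840*(-3 + 4*(5/2)) = -1840*(-3 + 10) = -1840*7 = -12880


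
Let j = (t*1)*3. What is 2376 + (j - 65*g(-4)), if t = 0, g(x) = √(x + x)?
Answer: 2376 - 130*I*√2 ≈ 2376.0 - 183.85*I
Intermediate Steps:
g(x) = √2*√x (g(x) = √(2*x) = √2*√x)
j = 0 (j = (0*1)*3 = 0*3 = 0)
2376 + (j - 65*g(-4)) = 2376 + (0 - 65*√2*√(-4)) = 2376 + (0 - 65*√2*2*I) = 2376 + (0 - 130*I*√2) = 2376 - 130*I*√2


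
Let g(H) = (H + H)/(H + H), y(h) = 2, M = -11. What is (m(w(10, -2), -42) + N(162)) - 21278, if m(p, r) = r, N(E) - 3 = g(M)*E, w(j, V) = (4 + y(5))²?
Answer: -21155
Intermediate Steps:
g(H) = 1 (g(H) = (2*H)/((2*H)) = (2*H)*(1/(2*H)) = 1)
w(j, V) = 36 (w(j, V) = (4 + 2)² = 6² = 36)
N(E) = 3 + E (N(E) = 3 + 1*E = 3 + E)
(m(w(10, -2), -42) + N(162)) - 21278 = (-42 + (3 + 162)) - 21278 = (-42 + 165) - 21278 = 123 - 21278 = -21155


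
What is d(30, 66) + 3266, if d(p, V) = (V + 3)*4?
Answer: 3542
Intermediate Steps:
d(p, V) = 12 + 4*V (d(p, V) = (3 + V)*4 = 12 + 4*V)
d(30, 66) + 3266 = (12 + 4*66) + 3266 = (12 + 264) + 3266 = 276 + 3266 = 3542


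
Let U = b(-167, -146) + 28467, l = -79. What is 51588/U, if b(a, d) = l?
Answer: 12897/7097 ≈ 1.8172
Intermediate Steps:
b(a, d) = -79
U = 28388 (U = -79 + 28467 = 28388)
51588/U = 51588/28388 = 51588*(1/28388) = 12897/7097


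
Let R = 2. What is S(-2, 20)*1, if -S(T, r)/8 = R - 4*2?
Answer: 48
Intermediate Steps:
S(T, r) = 48 (S(T, r) = -8*(2 - 4*2) = -8*(2 - 8) = -8*(-6) = 48)
S(-2, 20)*1 = 48*1 = 48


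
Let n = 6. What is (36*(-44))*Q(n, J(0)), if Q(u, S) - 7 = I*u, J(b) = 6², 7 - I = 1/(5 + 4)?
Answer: -76560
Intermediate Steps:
I = 62/9 (I = 7 - 1/(5 + 4) = 7 - 1/9 = 7 - 1*⅑ = 7 - ⅑ = 62/9 ≈ 6.8889)
J(b) = 36
Q(u, S) = 7 + 62*u/9
(36*(-44))*Q(n, J(0)) = (36*(-44))*(7 + (62/9)*6) = -1584*(7 + 124/3) = -1584*145/3 = -76560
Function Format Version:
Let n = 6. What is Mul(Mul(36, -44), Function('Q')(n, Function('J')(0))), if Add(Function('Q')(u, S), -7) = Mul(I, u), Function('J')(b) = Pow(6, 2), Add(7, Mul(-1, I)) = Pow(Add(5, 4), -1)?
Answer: -76560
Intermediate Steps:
I = Rational(62, 9) (I = Add(7, Mul(-1, Pow(Add(5, 4), -1))) = Add(7, Mul(-1, Pow(9, -1))) = Add(7, Mul(-1, Rational(1, 9))) = Add(7, Rational(-1, 9)) = Rational(62, 9) ≈ 6.8889)
Function('J')(b) = 36
Function('Q')(u, S) = Add(7, Mul(Rational(62, 9), u))
Mul(Mul(36, -44), Function('Q')(n, Function('J')(0))) = Mul(Mul(36, -44), Add(7, Mul(Rational(62, 9), 6))) = Mul(-1584, Add(7, Rational(124, 3))) = Mul(-1584, Rational(145, 3)) = -76560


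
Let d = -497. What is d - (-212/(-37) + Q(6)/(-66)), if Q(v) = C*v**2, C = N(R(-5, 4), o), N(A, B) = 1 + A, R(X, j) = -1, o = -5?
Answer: -18601/37 ≈ -502.73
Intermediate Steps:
C = 0 (C = 1 - 1 = 0)
Q(v) = 0 (Q(v) = 0*v**2 = 0)
d - (-212/(-37) + Q(6)/(-66)) = -497 - (-212/(-37) + 0/(-66)) = -497 - (-212*(-1/37) + 0*(-1/66)) = -497 - (212/37 + 0) = -497 - 1*212/37 = -497 - 212/37 = -18601/37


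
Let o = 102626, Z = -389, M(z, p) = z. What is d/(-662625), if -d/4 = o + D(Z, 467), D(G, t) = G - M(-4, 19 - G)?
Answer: 408964/662625 ≈ 0.61719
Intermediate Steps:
D(G, t) = 4 + G (D(G, t) = G - 1*(-4) = G + 4 = 4 + G)
d = -408964 (d = -4*(102626 + (4 - 389)) = -4*(102626 - 385) = -4*102241 = -408964)
d/(-662625) = -408964/(-662625) = -408964*(-1/662625) = 408964/662625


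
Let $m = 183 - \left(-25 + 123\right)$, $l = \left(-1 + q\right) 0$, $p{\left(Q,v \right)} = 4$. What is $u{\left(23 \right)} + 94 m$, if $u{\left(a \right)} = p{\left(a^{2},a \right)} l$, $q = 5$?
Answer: $7990$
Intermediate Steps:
$l = 0$ ($l = \left(-1 + 5\right) 0 = 4 \cdot 0 = 0$)
$u{\left(a \right)} = 0$ ($u{\left(a \right)} = 4 \cdot 0 = 0$)
$m = 85$ ($m = 183 - 98 = 85$)
$u{\left(23 \right)} + 94 m = 0 + 94 \cdot 85 = 0 + 7990 = 7990$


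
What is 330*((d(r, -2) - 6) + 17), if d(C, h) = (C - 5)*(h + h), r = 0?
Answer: 10230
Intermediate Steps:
d(C, h) = 2*h*(-5 + C) (d(C, h) = (-5 + C)*(2*h) = 2*h*(-5 + C))
330*((d(r, -2) - 6) + 17) = 330*((2*(-2)*(-5 + 0) - 6) + 17) = 330*((2*(-2)*(-5) - 6) + 17) = 330*((20 - 6) + 17) = 330*(14 + 17) = 330*31 = 10230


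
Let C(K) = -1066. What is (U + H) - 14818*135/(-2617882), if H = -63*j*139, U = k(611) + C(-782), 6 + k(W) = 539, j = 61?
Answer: -699902841895/1308941 ≈ -5.3471e+5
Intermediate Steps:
k(W) = 533 (k(W) = -6 + 539 = 533)
U = -533 (U = 533 - 1066 = -533)
H = -534177 (H = -63*61*139 = -3843*139 = -534177)
(U + H) - 14818*135/(-2617882) = (-533 - 534177) - 14818*135/(-2617882) = -534710 - 2000430*(-1/2617882) = -534710 + 1000215/1308941 = -699902841895/1308941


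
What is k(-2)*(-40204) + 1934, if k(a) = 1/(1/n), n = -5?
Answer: 202954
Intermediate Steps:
k(a) = -5 (k(a) = 1/(1/(-5)) = 1/(1*(-⅕)) = 1/(-⅕) = -5)
k(-2)*(-40204) + 1934 = -5*(-40204) + 1934 = 201020 + 1934 = 202954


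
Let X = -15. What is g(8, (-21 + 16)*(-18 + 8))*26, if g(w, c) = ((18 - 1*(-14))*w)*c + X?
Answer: 332410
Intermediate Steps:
g(w, c) = -15 + 32*c*w (g(w, c) = ((18 - 1*(-14))*w)*c - 15 = ((18 + 14)*w)*c - 15 = (32*w)*c - 15 = 32*c*w - 15 = -15 + 32*c*w)
g(8, (-21 + 16)*(-18 + 8))*26 = (-15 + 32*((-21 + 16)*(-18 + 8))*8)*26 = (-15 + 32*(-5*(-10))*8)*26 = (-15 + 32*50*8)*26 = (-15 + 12800)*26 = 12785*26 = 332410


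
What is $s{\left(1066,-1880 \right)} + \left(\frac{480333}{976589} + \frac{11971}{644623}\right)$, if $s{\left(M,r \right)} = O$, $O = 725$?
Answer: $\frac{456731829382953}{629531730947} \approx 725.51$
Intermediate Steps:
$s{\left(M,r \right)} = 725$
$s{\left(1066,-1880 \right)} + \left(\frac{480333}{976589} + \frac{11971}{644623}\right) = 725 + \left(\frac{480333}{976589} + \frac{11971}{644623}\right) = 725 + \frac{321324446378}{629531730947} = \frac{456731829382953}{629531730947}$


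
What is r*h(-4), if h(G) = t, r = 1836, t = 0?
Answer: 0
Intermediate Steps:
h(G) = 0
r*h(-4) = 1836*0 = 0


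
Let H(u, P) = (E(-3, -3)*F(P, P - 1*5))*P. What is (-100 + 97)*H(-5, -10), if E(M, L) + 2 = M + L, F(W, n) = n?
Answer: 3600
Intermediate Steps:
E(M, L) = -2 + L + M (E(M, L) = -2 + (M + L) = -2 + (L + M) = -2 + L + M)
H(u, P) = P*(40 - 8*P) (H(u, P) = ((-2 - 3 - 3)*(P - 1*5))*P = (-8*(P - 5))*P = (-8*(-5 + P))*P = (40 - 8*P)*P = P*(40 - 8*P))
(-100 + 97)*H(-5, -10) = (-100 + 97)*(8*(-10)*(5 - 1*(-10))) = -24*(-10)*(5 + 10) = -24*(-10)*15 = -3*(-1200) = 3600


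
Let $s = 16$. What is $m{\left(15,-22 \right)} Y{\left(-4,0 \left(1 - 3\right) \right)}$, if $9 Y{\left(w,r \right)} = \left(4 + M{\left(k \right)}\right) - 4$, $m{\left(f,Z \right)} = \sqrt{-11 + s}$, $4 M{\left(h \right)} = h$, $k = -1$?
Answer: $- \frac{\sqrt{5}}{36} \approx -0.062113$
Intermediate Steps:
$M{\left(h \right)} = \frac{h}{4}$
$m{\left(f,Z \right)} = \sqrt{5}$ ($m{\left(f,Z \right)} = \sqrt{-11 + 16} = \sqrt{5}$)
$Y{\left(w,r \right)} = - \frac{1}{36}$ ($Y{\left(w,r \right)} = \frac{\left(4 + \frac{1}{4} \left(-1\right)\right) - 4}{9} = \frac{\left(4 - \frac{1}{4}\right) - 4}{9} = \frac{\frac{15}{4} - 4}{9} = \frac{1}{9} \left(- \frac{1}{4}\right) = - \frac{1}{36}$)
$m{\left(15,-22 \right)} Y{\left(-4,0 \left(1 - 3\right) \right)} = \sqrt{5} \left(- \frac{1}{36}\right) = - \frac{\sqrt{5}}{36}$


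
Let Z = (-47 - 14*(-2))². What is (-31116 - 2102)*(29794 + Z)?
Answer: -1001688790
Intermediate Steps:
Z = 361 (Z = (-47 + 28)² = (-19)² = 361)
(-31116 - 2102)*(29794 + Z) = (-31116 - 2102)*(29794 + 361) = -33218*30155 = -1001688790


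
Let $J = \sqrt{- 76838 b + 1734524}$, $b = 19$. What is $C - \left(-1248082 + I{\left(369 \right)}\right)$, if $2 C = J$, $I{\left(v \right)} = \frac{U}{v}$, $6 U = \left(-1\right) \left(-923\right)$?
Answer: $\frac{2763252625}{2214} + \frac{\sqrt{274602}}{2} \approx 1.2483 \cdot 10^{6}$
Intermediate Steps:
$J = \sqrt{274602}$ ($J = \sqrt{\left(-76838\right) 19 + 1734524} = \sqrt{-1459922 + 1734524} = \sqrt{274602} \approx 524.02$)
$U = \frac{923}{6}$ ($U = \frac{\left(-1\right) \left(-923\right)}{6} = \frac{1}{6} \cdot 923 = \frac{923}{6} \approx 153.83$)
$I{\left(v \right)} = \frac{923}{6 v}$
$C = \frac{\sqrt{274602}}{2} \approx 262.01$
$C - \left(-1248082 + I{\left(369 \right)}\right) = \frac{\sqrt{274602}}{2} - \left(-1248082 + \frac{923}{6 \cdot 369}\right) = \frac{\sqrt{274602}}{2} - \left(-1248082 + \frac{923}{6} \cdot \frac{1}{369}\right) = \frac{\sqrt{274602}}{2} - \left(-1248082 + \frac{923}{2214}\right) = \frac{\sqrt{274602}}{2} - - \frac{2763252625}{2214} = \frac{\sqrt{274602}}{2} + \frac{2763252625}{2214} = \frac{2763252625}{2214} + \frac{\sqrt{274602}}{2}$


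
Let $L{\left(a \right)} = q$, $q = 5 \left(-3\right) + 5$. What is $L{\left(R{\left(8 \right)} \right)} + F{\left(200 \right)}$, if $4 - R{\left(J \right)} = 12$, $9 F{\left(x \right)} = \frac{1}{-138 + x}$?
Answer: $- \frac{5579}{558} \approx -9.9982$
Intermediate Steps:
$F{\left(x \right)} = \frac{1}{9 \left(-138 + x\right)}$
$R{\left(J \right)} = -8$ ($R{\left(J \right)} = 4 - 12 = -8$)
$q = -10$ ($q = -15 + 5 = -10$)
$L{\left(a \right)} = -10$
$L{\left(R{\left(8 \right)} \right)} + F{\left(200 \right)} = -10 + \frac{1}{9 \left(-138 + 200\right)} = -10 + \frac{1}{9 \cdot 62} = -10 + \frac{1}{9} \cdot \frac{1}{62} = -10 + \frac{1}{558} = - \frac{5579}{558}$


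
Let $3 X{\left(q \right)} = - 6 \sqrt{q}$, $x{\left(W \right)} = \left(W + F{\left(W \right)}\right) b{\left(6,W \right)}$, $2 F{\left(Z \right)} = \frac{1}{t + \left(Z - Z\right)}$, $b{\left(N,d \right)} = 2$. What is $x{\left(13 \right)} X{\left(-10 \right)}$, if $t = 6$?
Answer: $- \frac{157 i \sqrt{10}}{3} \approx - 165.49 i$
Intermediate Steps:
$F{\left(Z \right)} = \frac{1}{12}$ ($F{\left(Z \right)} = \frac{1}{2 \left(6 + \left(Z - Z\right)\right)} = \frac{1}{2 \left(6 + 0\right)} = \frac{1}{2 \cdot 6} = \frac{1}{2} \cdot \frac{1}{6} = \frac{1}{12}$)
$x{\left(W \right)} = \frac{1}{6} + 2 W$ ($x{\left(W \right)} = \left(W + \frac{1}{12}\right) 2 = \left(\frac{1}{12} + W\right) 2 = \frac{1}{6} + 2 W$)
$X{\left(q \right)} = - 2 \sqrt{q}$ ($X{\left(q \right)} = \frac{\left(-6\right) \sqrt{q}}{3} = - 2 \sqrt{q}$)
$x{\left(13 \right)} X{\left(-10 \right)} = \left(\frac{1}{6} + 2 \cdot 13\right) \left(- 2 \sqrt{-10}\right) = \left(\frac{1}{6} + 26\right) \left(- 2 i \sqrt{10}\right) = \frac{157 \left(- 2 i \sqrt{10}\right)}{6} = - \frac{157 i \sqrt{10}}{3}$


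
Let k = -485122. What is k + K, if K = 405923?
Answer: -79199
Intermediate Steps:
k + K = -485122 + 405923 = -79199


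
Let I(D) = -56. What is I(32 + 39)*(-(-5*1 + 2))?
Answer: -168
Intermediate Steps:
I(32 + 39)*(-(-5*1 + 2)) = -(-56)*(-5*1 + 2) = -(-56)*(-5 + 2) = -(-56)*(-3) = -56*3 = -168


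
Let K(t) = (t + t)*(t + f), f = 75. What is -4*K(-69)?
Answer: 3312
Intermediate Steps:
K(t) = 2*t*(75 + t) (K(t) = (t + t)*(t + 75) = (2*t)*(75 + t) = 2*t*(75 + t))
-4*K(-69) = -8*(-69)*(75 - 69) = -8*(-69)*6 = -4*(-828) = 3312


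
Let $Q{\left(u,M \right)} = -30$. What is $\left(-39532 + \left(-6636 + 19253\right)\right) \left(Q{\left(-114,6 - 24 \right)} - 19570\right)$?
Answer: $527534000$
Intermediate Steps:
$\left(-39532 + \left(-6636 + 19253\right)\right) \left(Q{\left(-114,6 - 24 \right)} - 19570\right) = \left(-39532 + \left(-6636 + 19253\right)\right) \left(-30 - 19570\right) = \left(-39532 + 12617\right) \left(-19600\right) = \left(-26915\right) \left(-19600\right) = 527534000$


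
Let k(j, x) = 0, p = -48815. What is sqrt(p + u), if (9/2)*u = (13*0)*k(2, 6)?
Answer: I*sqrt(48815) ≈ 220.94*I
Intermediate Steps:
u = 0 (u = 2*((13*0)*0)/9 = 2*(0*0)/9 = (2/9)*0 = 0)
sqrt(p + u) = sqrt(-48815 + 0) = sqrt(-48815) = I*sqrt(48815)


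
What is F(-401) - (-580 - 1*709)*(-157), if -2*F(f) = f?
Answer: -404345/2 ≈ -2.0217e+5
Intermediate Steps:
F(f) = -f/2
F(-401) - (-580 - 1*709)*(-157) = -½*(-401) - (-580 - 1*709)*(-157) = 401/2 - (-580 - 709)*(-157) = 401/2 - (-1289)*(-157) = 401/2 - 1*202373 = 401/2 - 202373 = -404345/2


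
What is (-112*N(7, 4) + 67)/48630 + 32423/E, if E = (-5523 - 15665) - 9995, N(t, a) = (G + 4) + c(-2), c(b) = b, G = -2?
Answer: -1574641229/1516429290 ≈ -1.0384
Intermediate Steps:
N(t, a) = 0 (N(t, a) = (-2 + 4) - 2 = 2 - 2 = 0)
E = -31183 (E = -21188 - 9995 = -31183)
(-112*N(7, 4) + 67)/48630 + 32423/E = (-112*0 + 67)/48630 + 32423/(-31183) = (0 + 67)*(1/48630) + 32423*(-1/31183) = 67*(1/48630) - 32423/31183 = 67/48630 - 32423/31183 = -1574641229/1516429290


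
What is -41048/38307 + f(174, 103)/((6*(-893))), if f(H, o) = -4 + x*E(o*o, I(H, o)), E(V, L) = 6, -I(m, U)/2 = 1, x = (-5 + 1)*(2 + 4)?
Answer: -35710958/34208151 ≈ -1.0439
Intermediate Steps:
x = -24 (x = -4*6 = -24)
I(m, U) = -2 (I(m, U) = -2*1 = -2)
f(H, o) = -148 (f(H, o) = -4 - 24*6 = -4 - 144 = -148)
-41048/38307 + f(174, 103)/((6*(-893))) = -41048/38307 - 148/(6*(-893)) = -41048*1/38307 - 148/(-5358) = -41048/38307 - 148*(-1/5358) = -41048/38307 + 74/2679 = -35710958/34208151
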